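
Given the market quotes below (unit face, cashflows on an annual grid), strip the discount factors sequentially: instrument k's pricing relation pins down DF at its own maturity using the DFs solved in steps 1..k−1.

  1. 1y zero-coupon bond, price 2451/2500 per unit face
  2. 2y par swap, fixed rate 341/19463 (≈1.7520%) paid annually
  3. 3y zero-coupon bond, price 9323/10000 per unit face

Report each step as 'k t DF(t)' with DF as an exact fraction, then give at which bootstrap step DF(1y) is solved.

1 1 2451/2500
2 2 9659/10000
3 3 9323/10000
DF(1y) is solved at step 1

step 1 [1y] zero: DF = P = 2451/2500 ≈ 0.980400
step 2 [2y] swap r/1=341/19463: DF=(1 − 341/19463·(0.980400))/(1+341/19463) = 9659/10000 ≈ 0.965900
step 3 [3y] zero: DF = P = 9323/10000 ≈ 0.932300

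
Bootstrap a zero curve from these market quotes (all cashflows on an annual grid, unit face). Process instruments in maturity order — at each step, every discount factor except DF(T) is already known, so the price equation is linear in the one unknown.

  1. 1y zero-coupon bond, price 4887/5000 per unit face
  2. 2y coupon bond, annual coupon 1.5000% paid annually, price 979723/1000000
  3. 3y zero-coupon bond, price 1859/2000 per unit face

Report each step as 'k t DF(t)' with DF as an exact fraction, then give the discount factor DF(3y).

1 1 4887/5000
2 2 2377/2500
3 3 1859/2000
DF(3y) = 1859/2000 ≈ 0.929500

step 1 [1y] zero: DF = P = 4887/5000 ≈ 0.977400
step 2 [2y] bond c/1=3/200: DF=(979723/1000000 − 3/200·(0.977400))/(1+3/200) = 2377/2500 ≈ 0.950800
step 3 [3y] zero: DF = P = 1859/2000 ≈ 0.929500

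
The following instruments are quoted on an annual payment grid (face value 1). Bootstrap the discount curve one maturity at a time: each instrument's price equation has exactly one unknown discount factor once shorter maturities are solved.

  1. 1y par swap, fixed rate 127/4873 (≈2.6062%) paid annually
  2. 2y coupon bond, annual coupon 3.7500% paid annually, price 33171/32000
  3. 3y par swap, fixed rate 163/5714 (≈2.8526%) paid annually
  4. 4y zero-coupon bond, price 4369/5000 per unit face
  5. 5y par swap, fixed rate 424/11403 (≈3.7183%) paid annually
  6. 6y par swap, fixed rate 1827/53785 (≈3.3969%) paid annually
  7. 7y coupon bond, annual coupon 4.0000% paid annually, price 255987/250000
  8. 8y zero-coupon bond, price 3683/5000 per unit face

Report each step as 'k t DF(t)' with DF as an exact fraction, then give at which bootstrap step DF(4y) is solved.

1 1 4873/5000
2 2 9639/10000
3 3 1837/2000
4 4 4369/5000
5 5 519/625
6 6 8173/10000
7 7 7777/10000
8 8 3683/5000
DF(4y) is solved at step 4

step 1 [1y] swap r/1=127/4873: DF=(1 − 127/4873·(0))/(1+127/4873) = 4873/5000 ≈ 0.974600
step 2 [2y] bond c/1=3/80: DF=(33171/32000 − 3/80·(0.974600))/(1+3/80) = 9639/10000 ≈ 0.963900
step 3 [3y] swap r/1=163/5714: DF=(1 − 163/5714·(0.974600+0.963900))/(1+163/5714) = 1837/2000 ≈ 0.918500
step 4 [4y] zero: DF = P = 4369/5000 ≈ 0.873800
step 5 [5y] swap r/1=424/11403: DF=(1 − 424/11403·(0.974600+0.963900+0.918500+0.873800))/(1+424/11403) = 519/625 ≈ 0.830400
step 6 [6y] swap r/1=1827/53785: DF=(1 − 1827/53785·(0.974600+0.963900+0.918500+0.873800+0.830400))/(1+1827/53785) = 8173/10000 ≈ 0.817300
step 7 [7y] bond c/1=1/25: DF=(255987/250000 − 1/25·(0.974600+0.963900+0.918500+0.873800+0.830400+0.817300))/(1+1/25) = 7777/10000 ≈ 0.777700
step 8 [8y] zero: DF = P = 3683/5000 ≈ 0.736600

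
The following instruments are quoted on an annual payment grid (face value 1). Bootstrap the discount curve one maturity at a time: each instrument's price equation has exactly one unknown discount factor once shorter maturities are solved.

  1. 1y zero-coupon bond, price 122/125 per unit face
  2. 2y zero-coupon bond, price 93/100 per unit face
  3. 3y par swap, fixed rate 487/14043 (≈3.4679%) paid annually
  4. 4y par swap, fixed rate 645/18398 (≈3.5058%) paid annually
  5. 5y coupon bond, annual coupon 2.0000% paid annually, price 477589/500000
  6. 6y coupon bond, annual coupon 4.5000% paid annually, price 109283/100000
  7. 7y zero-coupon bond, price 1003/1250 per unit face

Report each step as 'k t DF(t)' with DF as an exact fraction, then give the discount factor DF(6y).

step 1 [1y] zero: DF = P = 122/125 ≈ 0.976000
step 2 [2y] zero: DF = P = 93/100 ≈ 0.930000
step 3 [3y] swap r/1=487/14043: DF=(1 − 487/14043·(0.976000+0.930000))/(1+487/14043) = 4513/5000 ≈ 0.902600
step 4 [4y] swap r/1=645/18398: DF=(1 − 645/18398·(0.976000+0.930000+0.902600))/(1+645/18398) = 871/1000 ≈ 0.871000
step 5 [5y] bond c/1=1/50: DF=(477589/500000 − 1/50·(0.976000+0.930000+0.902600+0.871000))/(1+1/50) = 8643/10000 ≈ 0.864300
step 6 [6y] bond c/1=9/200: DF=(109283/100000 − 9/200·(0.976000+0.930000+0.902600+0.871000+0.864300))/(1+9/200) = 8501/10000 ≈ 0.850100
step 7 [7y] zero: DF = P = 1003/1250 ≈ 0.802400

1 1 122/125
2 2 93/100
3 3 4513/5000
4 4 871/1000
5 5 8643/10000
6 6 8501/10000
7 7 1003/1250
DF(6y) = 8501/10000 ≈ 0.850100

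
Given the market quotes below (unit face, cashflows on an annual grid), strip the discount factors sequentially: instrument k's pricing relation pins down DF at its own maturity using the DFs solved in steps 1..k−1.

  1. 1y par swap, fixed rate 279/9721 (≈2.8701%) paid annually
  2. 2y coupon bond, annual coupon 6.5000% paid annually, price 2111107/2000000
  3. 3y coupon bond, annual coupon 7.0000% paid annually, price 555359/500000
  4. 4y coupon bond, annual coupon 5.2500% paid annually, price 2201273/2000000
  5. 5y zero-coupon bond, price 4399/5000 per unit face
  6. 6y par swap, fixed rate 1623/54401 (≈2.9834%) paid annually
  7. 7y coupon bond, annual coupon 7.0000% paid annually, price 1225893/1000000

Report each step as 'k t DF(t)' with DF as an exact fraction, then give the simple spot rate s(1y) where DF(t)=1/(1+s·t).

step 1 [1y] swap r/1=279/9721: DF=(1 − 279/9721·(0))/(1+279/9721) = 9721/10000 ≈ 0.972100
step 2 [2y] bond c/1=13/200: DF=(2111107/2000000 − 13/200·(0.972100))/(1+13/200) = 4659/5000 ≈ 0.931800
step 3 [3y] bond c/1=7/100: DF=(555359/500000 − 7/100·(0.972100+0.931800))/(1+7/100) = 1827/2000 ≈ 0.913500
step 4 [4y] bond c/1=21/400: DF=(2201273/2000000 − 21/400·(0.972100+0.931800+0.913500))/(1+21/400) = 2263/2500 ≈ 0.905200
step 5 [5y] zero: DF = P = 4399/5000 ≈ 0.879800
step 6 [6y] swap r/1=1623/54401: DF=(1 − 1623/54401·(0.972100+0.931800+0.913500+0.905200+0.879800))/(1+1623/54401) = 8377/10000 ≈ 0.837700
step 7 [7y] bond c/1=7/100: DF=(1225893/1000000 − 7/100·(0.972100+0.931800+0.913500+0.905200+0.879800+0.837700))/(1+7/100) = 3949/5000 ≈ 0.789800

1 1 9721/10000
2 2 4659/5000
3 3 1827/2000
4 4 2263/2500
5 5 4399/5000
6 6 8377/10000
7 7 3949/5000
s(1y) = (1/(9721/10000) − 1)/(1) = 279/9721 ≈ 2.8701%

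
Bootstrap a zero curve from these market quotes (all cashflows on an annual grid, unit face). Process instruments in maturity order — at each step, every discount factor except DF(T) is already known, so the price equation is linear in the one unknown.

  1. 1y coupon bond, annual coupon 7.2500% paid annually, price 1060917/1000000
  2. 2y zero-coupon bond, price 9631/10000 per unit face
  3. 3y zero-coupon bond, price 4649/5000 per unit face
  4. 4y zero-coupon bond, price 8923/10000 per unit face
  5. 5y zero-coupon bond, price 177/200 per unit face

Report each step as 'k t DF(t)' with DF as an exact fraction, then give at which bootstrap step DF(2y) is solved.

1 1 2473/2500
2 2 9631/10000
3 3 4649/5000
4 4 8923/10000
5 5 177/200
DF(2y) is solved at step 2

step 1 [1y] bond c/1=29/400: DF=(1060917/1000000 − 29/400·(0))/(1+29/400) = 2473/2500 ≈ 0.989200
step 2 [2y] zero: DF = P = 9631/10000 ≈ 0.963100
step 3 [3y] zero: DF = P = 4649/5000 ≈ 0.929800
step 4 [4y] zero: DF = P = 8923/10000 ≈ 0.892300
step 5 [5y] zero: DF = P = 177/200 ≈ 0.885000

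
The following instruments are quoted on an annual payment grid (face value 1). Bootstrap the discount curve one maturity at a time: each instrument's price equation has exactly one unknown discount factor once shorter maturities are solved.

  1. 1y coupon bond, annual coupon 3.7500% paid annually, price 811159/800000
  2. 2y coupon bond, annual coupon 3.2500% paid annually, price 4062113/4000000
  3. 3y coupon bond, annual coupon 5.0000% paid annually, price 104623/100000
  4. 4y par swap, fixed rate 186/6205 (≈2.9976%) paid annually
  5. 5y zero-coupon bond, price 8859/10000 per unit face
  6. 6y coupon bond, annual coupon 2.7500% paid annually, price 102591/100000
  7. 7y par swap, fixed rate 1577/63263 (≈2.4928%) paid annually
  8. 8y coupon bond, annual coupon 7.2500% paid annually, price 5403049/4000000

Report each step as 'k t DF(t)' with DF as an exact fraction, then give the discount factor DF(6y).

step 1 [1y] bond c/1=3/80: DF=(811159/800000 − 3/80·(0))/(1+3/80) = 9773/10000 ≈ 0.977300
step 2 [2y] bond c/1=13/400: DF=(4062113/4000000 − 13/400·(0.977300))/(1+13/400) = 1191/1250 ≈ 0.952800
step 3 [3y] bond c/1=1/20: DF=(104623/100000 − 1/20·(0.977300+0.952800))/(1+1/20) = 1809/2000 ≈ 0.904500
step 4 [4y] swap r/1=186/6205: DF=(1 − 186/6205·(0.977300+0.952800+0.904500))/(1+186/6205) = 2221/2500 ≈ 0.888400
step 5 [5y] zero: DF = P = 8859/10000 ≈ 0.885900
step 6 [6y] bond c/1=11/400: DF=(102591/100000 − 11/400·(0.977300+0.952800+0.904500+0.888400+0.885900))/(1+11/400) = 8751/10000 ≈ 0.875100
step 7 [7y] swap r/1=1577/63263: DF=(1 − 1577/63263·(0.977300+0.952800+0.904500+0.888400+0.885900+0.875100))/(1+1577/63263) = 8423/10000 ≈ 0.842300
step 8 [8y] bond c/1=29/400: DF=(5403049/4000000 − 29/400·(0.977300+0.952800+0.904500+0.888400+0.885900+0.875100+0.842300))/(1+29/400) = 4159/5000 ≈ 0.831800

1 1 9773/10000
2 2 1191/1250
3 3 1809/2000
4 4 2221/2500
5 5 8859/10000
6 6 8751/10000
7 7 8423/10000
8 8 4159/5000
DF(6y) = 8751/10000 ≈ 0.875100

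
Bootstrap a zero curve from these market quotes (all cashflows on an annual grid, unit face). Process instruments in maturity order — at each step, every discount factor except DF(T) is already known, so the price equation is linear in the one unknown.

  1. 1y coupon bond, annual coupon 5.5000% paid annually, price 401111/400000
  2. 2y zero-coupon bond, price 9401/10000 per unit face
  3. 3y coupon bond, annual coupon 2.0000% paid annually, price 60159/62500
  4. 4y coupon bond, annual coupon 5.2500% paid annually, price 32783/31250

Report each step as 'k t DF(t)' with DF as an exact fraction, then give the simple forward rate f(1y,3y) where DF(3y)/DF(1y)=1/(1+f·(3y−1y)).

1 1 1901/2000
2 2 9401/10000
3 3 4533/5000
4 4 2143/2500
f(1y,3y) = ((1901/2000)/(4533/5000) − 1)/(2) = 439/18132 ≈ 2.4211%

step 1 [1y] bond c/1=11/200: DF=(401111/400000 − 11/200·(0))/(1+11/200) = 1901/2000 ≈ 0.950500
step 2 [2y] zero: DF = P = 9401/10000 ≈ 0.940100
step 3 [3y] bond c/1=1/50: DF=(60159/62500 − 1/50·(0.950500+0.940100))/(1+1/50) = 4533/5000 ≈ 0.906600
step 4 [4y] bond c/1=21/400: DF=(32783/31250 − 21/400·(0.950500+0.940100+0.906600))/(1+21/400) = 2143/2500 ≈ 0.857200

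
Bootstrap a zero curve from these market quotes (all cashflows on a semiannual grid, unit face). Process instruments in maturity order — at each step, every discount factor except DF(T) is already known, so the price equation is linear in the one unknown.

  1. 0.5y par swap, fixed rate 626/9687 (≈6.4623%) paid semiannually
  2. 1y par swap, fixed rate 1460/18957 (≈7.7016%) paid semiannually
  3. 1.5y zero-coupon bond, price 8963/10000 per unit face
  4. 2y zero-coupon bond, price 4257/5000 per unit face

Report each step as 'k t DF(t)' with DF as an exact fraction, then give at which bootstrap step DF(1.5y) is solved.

1 1/2 9687/10000
2 1 927/1000
3 3/2 8963/10000
4 2 4257/5000
DF(1.5y) is solved at step 3

step 1 [0.5y] swap r/2=313/9687: DF=(1 − 313/9687·(0))/(1+313/9687) = 9687/10000 ≈ 0.968700
step 2 [1y] swap r/2=730/18957: DF=(1 − 730/18957·(0.968700))/(1+730/18957) = 927/1000 ≈ 0.927000
step 3 [1.5y] zero: DF = P = 8963/10000 ≈ 0.896300
step 4 [2y] zero: DF = P = 4257/5000 ≈ 0.851400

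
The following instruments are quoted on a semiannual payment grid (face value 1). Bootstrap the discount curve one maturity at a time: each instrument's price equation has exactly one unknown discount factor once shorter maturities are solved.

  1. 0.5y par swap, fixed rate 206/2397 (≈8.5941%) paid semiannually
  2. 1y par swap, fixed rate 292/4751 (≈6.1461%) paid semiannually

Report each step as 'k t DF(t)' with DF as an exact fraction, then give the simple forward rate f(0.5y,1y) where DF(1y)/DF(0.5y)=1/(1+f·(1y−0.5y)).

1 1/2 2397/2500
2 1 1177/1250
f(0.5y,1y) = ((2397/2500)/(1177/1250) − 1)/(1/2) = 43/1177 ≈ 3.6534%

step 1 [0.5y] swap r/2=103/2397: DF=(1 − 103/2397·(0))/(1+103/2397) = 2397/2500 ≈ 0.958800
step 2 [1y] swap r/2=146/4751: DF=(1 − 146/4751·(0.958800))/(1+146/4751) = 1177/1250 ≈ 0.941600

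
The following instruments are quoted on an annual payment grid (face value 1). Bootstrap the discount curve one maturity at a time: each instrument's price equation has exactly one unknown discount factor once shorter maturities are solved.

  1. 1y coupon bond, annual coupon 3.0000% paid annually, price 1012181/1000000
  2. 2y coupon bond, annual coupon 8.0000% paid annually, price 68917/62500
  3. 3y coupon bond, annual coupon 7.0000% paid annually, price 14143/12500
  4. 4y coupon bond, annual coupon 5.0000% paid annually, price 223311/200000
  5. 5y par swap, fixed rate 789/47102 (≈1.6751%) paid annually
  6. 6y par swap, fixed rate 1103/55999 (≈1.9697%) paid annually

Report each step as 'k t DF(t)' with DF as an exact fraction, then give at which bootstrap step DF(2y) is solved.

1 1 9827/10000
2 2 4741/5000
3 3 9311/10000
4 4 9271/10000
5 5 9211/10000
6 6 8897/10000
DF(2y) is solved at step 2

step 1 [1y] bond c/1=3/100: DF=(1012181/1000000 − 3/100·(0))/(1+3/100) = 9827/10000 ≈ 0.982700
step 2 [2y] bond c/1=2/25: DF=(68917/62500 − 2/25·(0.982700))/(1+2/25) = 4741/5000 ≈ 0.948200
step 3 [3y] bond c/1=7/100: DF=(14143/12500 − 7/100·(0.982700+0.948200))/(1+7/100) = 9311/10000 ≈ 0.931100
step 4 [4y] bond c/1=1/20: DF=(223311/200000 − 1/20·(0.982700+0.948200+0.931100))/(1+1/20) = 9271/10000 ≈ 0.927100
step 5 [5y] swap r/1=789/47102: DF=(1 − 789/47102·(0.982700+0.948200+0.931100+0.927100))/(1+789/47102) = 9211/10000 ≈ 0.921100
step 6 [6y] swap r/1=1103/55999: DF=(1 − 1103/55999·(0.982700+0.948200+0.931100+0.927100+0.921100))/(1+1103/55999) = 8897/10000 ≈ 0.889700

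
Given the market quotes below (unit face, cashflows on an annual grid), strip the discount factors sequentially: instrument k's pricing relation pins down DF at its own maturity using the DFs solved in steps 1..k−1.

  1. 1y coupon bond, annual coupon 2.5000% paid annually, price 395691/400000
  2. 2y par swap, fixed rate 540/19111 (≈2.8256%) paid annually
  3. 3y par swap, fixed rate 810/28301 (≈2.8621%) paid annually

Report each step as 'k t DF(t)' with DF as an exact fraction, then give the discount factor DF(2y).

1 1 9651/10000
2 2 473/500
3 3 919/1000
DF(2y) = 473/500 ≈ 0.946000

step 1 [1y] bond c/1=1/40: DF=(395691/400000 − 1/40·(0))/(1+1/40) = 9651/10000 ≈ 0.965100
step 2 [2y] swap r/1=540/19111: DF=(1 − 540/19111·(0.965100))/(1+540/19111) = 473/500 ≈ 0.946000
step 3 [3y] swap r/1=810/28301: DF=(1 − 810/28301·(0.965100+0.946000))/(1+810/28301) = 919/1000 ≈ 0.919000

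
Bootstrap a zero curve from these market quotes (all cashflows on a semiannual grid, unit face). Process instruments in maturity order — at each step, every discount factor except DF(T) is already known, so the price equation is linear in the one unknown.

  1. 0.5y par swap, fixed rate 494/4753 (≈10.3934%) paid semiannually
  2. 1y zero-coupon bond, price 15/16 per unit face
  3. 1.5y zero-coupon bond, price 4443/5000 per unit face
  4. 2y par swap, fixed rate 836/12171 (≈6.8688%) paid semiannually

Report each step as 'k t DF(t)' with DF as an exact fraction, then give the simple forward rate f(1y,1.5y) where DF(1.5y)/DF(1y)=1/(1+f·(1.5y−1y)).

step 1 [0.5y] swap r/2=247/4753: DF=(1 − 247/4753·(0))/(1+247/4753) = 4753/5000 ≈ 0.950600
step 2 [1y] zero: DF = P = 15/16 ≈ 0.937500
step 3 [1.5y] zero: DF = P = 4443/5000 ≈ 0.888600
step 4 [2y] swap r/2=418/12171: DF=(1 − 418/12171·(0.950600+0.937500+0.888600))/(1+418/12171) = 4373/5000 ≈ 0.874600

1 1/2 4753/5000
2 1 15/16
3 3/2 4443/5000
4 2 4373/5000
f(1y,1.5y) = ((15/16)/(4443/5000) − 1)/(1/2) = 163/1481 ≈ 11.0061%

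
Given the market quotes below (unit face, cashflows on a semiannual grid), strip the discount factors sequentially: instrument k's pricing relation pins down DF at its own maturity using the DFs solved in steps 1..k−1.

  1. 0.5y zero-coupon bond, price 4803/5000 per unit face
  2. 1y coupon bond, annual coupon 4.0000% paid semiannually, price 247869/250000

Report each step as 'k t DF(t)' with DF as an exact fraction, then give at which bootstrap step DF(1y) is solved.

1 1/2 4803/5000
2 1 2383/2500
DF(1y) is solved at step 2

step 1 [0.5y] zero: DF = P = 4803/5000 ≈ 0.960600
step 2 [1y] bond c/2=1/50: DF=(247869/250000 − 1/50·(0.960600))/(1+1/50) = 2383/2500 ≈ 0.953200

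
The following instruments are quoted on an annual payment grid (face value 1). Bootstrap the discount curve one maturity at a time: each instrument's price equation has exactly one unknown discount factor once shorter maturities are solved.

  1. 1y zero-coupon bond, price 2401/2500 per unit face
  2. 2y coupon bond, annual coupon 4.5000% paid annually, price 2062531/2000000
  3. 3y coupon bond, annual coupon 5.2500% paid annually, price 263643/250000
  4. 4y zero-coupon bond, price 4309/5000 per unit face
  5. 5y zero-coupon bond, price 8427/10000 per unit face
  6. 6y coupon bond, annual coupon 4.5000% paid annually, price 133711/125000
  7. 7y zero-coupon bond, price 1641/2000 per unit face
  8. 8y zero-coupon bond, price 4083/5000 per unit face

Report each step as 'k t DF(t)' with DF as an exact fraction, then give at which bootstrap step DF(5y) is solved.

1 1 2401/2500
2 2 1891/2000
3 3 9069/10000
4 4 4309/5000
5 5 8427/10000
6 6 8291/10000
7 7 1641/2000
8 8 4083/5000
DF(5y) is solved at step 5

step 1 [1y] zero: DF = P = 2401/2500 ≈ 0.960400
step 2 [2y] bond c/1=9/200: DF=(2062531/2000000 − 9/200·(0.960400))/(1+9/200) = 1891/2000 ≈ 0.945500
step 3 [3y] bond c/1=21/400: DF=(263643/250000 − 21/400·(0.960400+0.945500))/(1+21/400) = 9069/10000 ≈ 0.906900
step 4 [4y] zero: DF = P = 4309/5000 ≈ 0.861800
step 5 [5y] zero: DF = P = 8427/10000 ≈ 0.842700
step 6 [6y] bond c/1=9/200: DF=(133711/125000 − 9/200·(0.960400+0.945500+0.906900+0.861800+0.842700))/(1+9/200) = 8291/10000 ≈ 0.829100
step 7 [7y] zero: DF = P = 1641/2000 ≈ 0.820500
step 8 [8y] zero: DF = P = 4083/5000 ≈ 0.816600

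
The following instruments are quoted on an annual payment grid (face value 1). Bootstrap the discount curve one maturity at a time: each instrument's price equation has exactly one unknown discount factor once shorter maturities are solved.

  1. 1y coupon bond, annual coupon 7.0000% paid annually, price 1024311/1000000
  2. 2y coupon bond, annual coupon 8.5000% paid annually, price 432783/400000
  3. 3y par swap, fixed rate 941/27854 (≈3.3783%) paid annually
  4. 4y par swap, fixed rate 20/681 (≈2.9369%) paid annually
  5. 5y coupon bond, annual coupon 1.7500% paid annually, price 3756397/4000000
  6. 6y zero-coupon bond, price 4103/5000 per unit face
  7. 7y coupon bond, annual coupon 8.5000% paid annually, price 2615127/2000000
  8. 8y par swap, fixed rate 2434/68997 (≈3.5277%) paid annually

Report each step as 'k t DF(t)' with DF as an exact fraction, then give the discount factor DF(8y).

step 1 [1y] bond c/1=7/100: DF=(1024311/1000000 − 7/100·(0))/(1+7/100) = 9573/10000 ≈ 0.957300
step 2 [2y] bond c/1=17/200: DF=(432783/400000 − 17/200·(0.957300))/(1+17/200) = 4611/5000 ≈ 0.922200
step 3 [3y] swap r/1=941/27854: DF=(1 − 941/27854·(0.957300+0.922200))/(1+941/27854) = 9059/10000 ≈ 0.905900
step 4 [4y] swap r/1=20/681: DF=(1 − 20/681·(0.957300+0.922200+0.905900))/(1+20/681) = 223/250 ≈ 0.892000
step 5 [5y] bond c/1=7/400: DF=(3756397/4000000 − 7/400·(0.957300+0.922200+0.905900+0.892000))/(1+7/400) = 8597/10000 ≈ 0.859700
step 6 [6y] zero: DF = P = 4103/5000 ≈ 0.820600
step 7 [7y] bond c/1=17/200: DF=(2615127/2000000 − 17/200·(0.957300+0.922200+0.905900+0.892000+0.859700+0.820600))/(1+17/200) = 3927/5000 ≈ 0.785400
step 8 [8y] swap r/1=2434/68997: DF=(1 − 2434/68997·(0.957300+0.922200+0.905900+0.892000+0.859700+0.820600+0.785400))/(1+2434/68997) = 3783/5000 ≈ 0.756600

1 1 9573/10000
2 2 4611/5000
3 3 9059/10000
4 4 223/250
5 5 8597/10000
6 6 4103/5000
7 7 3927/5000
8 8 3783/5000
DF(8y) = 3783/5000 ≈ 0.756600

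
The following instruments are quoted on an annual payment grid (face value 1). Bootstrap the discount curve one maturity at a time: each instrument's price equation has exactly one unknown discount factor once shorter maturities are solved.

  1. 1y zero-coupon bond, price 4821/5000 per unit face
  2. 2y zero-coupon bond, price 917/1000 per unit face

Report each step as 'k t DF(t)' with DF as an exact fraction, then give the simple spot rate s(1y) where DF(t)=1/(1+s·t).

step 1 [1y] zero: DF = P = 4821/5000 ≈ 0.964200
step 2 [2y] zero: DF = P = 917/1000 ≈ 0.917000

1 1 4821/5000
2 2 917/1000
s(1y) = (1/(4821/5000) − 1)/(1) = 179/4821 ≈ 3.7129%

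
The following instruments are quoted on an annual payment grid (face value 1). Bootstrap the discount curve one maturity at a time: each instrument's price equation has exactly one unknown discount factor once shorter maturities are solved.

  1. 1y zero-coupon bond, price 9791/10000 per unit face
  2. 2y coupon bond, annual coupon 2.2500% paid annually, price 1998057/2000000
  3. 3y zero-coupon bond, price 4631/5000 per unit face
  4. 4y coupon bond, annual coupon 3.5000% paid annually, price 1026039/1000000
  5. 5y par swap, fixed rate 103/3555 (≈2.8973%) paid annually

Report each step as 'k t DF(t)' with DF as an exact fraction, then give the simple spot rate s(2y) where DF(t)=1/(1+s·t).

step 1 [1y] zero: DF = P = 9791/10000 ≈ 0.979100
step 2 [2y] bond c/1=9/400: DF=(1998057/2000000 − 9/400·(0.979100))/(1+9/400) = 1911/2000 ≈ 0.955500
step 3 [3y] zero: DF = P = 4631/5000 ≈ 0.926200
step 4 [4y] bond c/1=7/200: DF=(1026039/1000000 − 7/200·(0.979100+0.955500+0.926200))/(1+7/200) = 4473/5000 ≈ 0.894600
step 5 [5y] swap r/1=103/3555: DF=(1 − 103/3555·(0.979100+0.955500+0.926200+0.894600))/(1+103/3555) = 8661/10000 ≈ 0.866100

1 1 9791/10000
2 2 1911/2000
3 3 4631/5000
4 4 4473/5000
5 5 8661/10000
s(2y) = (1/(1911/2000) − 1)/(2) = 89/3822 ≈ 2.3286%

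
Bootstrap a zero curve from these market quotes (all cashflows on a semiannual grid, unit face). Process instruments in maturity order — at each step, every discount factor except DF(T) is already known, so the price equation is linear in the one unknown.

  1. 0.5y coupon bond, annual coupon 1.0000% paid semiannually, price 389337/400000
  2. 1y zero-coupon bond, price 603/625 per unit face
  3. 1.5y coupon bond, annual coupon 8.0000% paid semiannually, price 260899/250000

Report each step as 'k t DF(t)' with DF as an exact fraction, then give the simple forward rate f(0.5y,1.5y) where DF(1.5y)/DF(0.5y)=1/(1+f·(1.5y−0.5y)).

1 1/2 1937/2000
2 1 603/625
3 3/2 9291/10000
f(0.5y,1.5y) = ((1937/2000)/(9291/10000) − 1)/(1) = 394/9291 ≈ 4.2407%

step 1 [0.5y] bond c/2=1/200: DF=(389337/400000 − 1/200·(0))/(1+1/200) = 1937/2000 ≈ 0.968500
step 2 [1y] zero: DF = P = 603/625 ≈ 0.964800
step 3 [1.5y] bond c/2=1/25: DF=(260899/250000 − 1/25·(0.968500+0.964800))/(1+1/25) = 9291/10000 ≈ 0.929100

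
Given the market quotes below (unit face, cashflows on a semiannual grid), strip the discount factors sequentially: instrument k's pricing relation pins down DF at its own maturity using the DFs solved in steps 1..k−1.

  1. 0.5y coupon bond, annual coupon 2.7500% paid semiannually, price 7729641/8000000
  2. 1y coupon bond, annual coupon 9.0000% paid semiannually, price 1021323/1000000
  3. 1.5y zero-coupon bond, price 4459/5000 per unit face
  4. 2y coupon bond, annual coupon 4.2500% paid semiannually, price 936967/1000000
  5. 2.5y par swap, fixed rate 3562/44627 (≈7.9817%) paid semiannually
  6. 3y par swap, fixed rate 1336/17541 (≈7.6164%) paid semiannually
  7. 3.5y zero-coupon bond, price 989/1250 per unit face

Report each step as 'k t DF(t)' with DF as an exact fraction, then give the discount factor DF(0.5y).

1 1/2 9531/10000
2 1 9363/10000
3 3/2 4459/5000
4 2 2149/2500
5 5/2 8219/10000
6 3 1999/2500
7 7/2 989/1250
DF(0.5y) = 9531/10000 ≈ 0.953100

step 1 [0.5y] bond c/2=11/800: DF=(7729641/8000000 − 11/800·(0))/(1+11/800) = 9531/10000 ≈ 0.953100
step 2 [1y] bond c/2=9/200: DF=(1021323/1000000 − 9/200·(0.953100))/(1+9/200) = 9363/10000 ≈ 0.936300
step 3 [1.5y] zero: DF = P = 4459/5000 ≈ 0.891800
step 4 [2y] bond c/2=17/800: DF=(936967/1000000 − 17/800·(0.953100+0.936300+0.891800))/(1+17/800) = 2149/2500 ≈ 0.859600
step 5 [2.5y] swap r/2=1781/44627: DF=(1 − 1781/44627·(0.953100+0.936300+0.891800+0.859600))/(1+1781/44627) = 8219/10000 ≈ 0.821900
step 6 [3y] swap r/2=668/17541: DF=(1 − 668/17541·(0.953100+0.936300+0.891800+0.859600+0.821900))/(1+668/17541) = 1999/2500 ≈ 0.799600
step 7 [3.5y] zero: DF = P = 989/1250 ≈ 0.791200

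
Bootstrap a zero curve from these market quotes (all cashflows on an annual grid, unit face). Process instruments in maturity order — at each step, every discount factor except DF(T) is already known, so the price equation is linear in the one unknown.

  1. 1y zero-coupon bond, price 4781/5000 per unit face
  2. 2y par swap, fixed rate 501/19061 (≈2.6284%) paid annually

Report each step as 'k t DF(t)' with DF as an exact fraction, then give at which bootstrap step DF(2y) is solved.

1 1 4781/5000
2 2 9499/10000
DF(2y) is solved at step 2

step 1 [1y] zero: DF = P = 4781/5000 ≈ 0.956200
step 2 [2y] swap r/1=501/19061: DF=(1 − 501/19061·(0.956200))/(1+501/19061) = 9499/10000 ≈ 0.949900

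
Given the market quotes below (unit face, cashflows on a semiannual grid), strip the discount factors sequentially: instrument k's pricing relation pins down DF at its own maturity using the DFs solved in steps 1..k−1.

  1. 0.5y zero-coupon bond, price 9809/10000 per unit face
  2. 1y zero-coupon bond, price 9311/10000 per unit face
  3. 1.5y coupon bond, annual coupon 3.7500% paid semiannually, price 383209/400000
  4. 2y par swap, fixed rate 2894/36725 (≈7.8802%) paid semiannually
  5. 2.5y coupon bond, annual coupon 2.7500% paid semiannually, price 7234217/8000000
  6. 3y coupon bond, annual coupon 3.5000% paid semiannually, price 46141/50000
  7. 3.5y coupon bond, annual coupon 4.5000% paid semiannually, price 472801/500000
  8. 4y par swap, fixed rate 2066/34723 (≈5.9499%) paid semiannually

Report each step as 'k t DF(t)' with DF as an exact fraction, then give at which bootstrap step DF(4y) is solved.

1 1/2 9809/10000
2 1 9311/10000
3 3/2 2263/2500
4 2 8553/10000
5 5/2 4211/5000
6 3 8293/10000
7 7/2 1009/1250
8 4 3967/5000
DF(4y) is solved at step 8

step 1 [0.5y] zero: DF = P = 9809/10000 ≈ 0.980900
step 2 [1y] zero: DF = P = 9311/10000 ≈ 0.931100
step 3 [1.5y] bond c/2=3/160: DF=(383209/400000 − 3/160·(0.980900+0.931100))/(1+3/160) = 2263/2500 ≈ 0.905200
step 4 [2y] swap r/2=1447/36725: DF=(1 − 1447/36725·(0.980900+0.931100+0.905200))/(1+1447/36725) = 8553/10000 ≈ 0.855300
step 5 [2.5y] bond c/2=11/800: DF=(7234217/8000000 − 11/800·(0.980900+0.931100+0.905200+0.855300))/(1+11/800) = 4211/5000 ≈ 0.842200
step 6 [3y] bond c/2=7/400: DF=(46141/50000 − 7/400·(0.980900+0.931100+0.905200+0.855300+0.842200))/(1+7/400) = 8293/10000 ≈ 0.829300
step 7 [3.5y] bond c/2=9/400: DF=(472801/500000 − 9/400·(0.980900+0.931100+0.905200+0.855300+0.842200+0.829300))/(1+9/400) = 1009/1250 ≈ 0.807200
step 8 [4y] swap r/2=1033/34723: DF=(1 − 1033/34723·(0.980900+0.931100+0.905200+0.855300+0.842200+0.829300+0.807200))/(1+1033/34723) = 3967/5000 ≈ 0.793400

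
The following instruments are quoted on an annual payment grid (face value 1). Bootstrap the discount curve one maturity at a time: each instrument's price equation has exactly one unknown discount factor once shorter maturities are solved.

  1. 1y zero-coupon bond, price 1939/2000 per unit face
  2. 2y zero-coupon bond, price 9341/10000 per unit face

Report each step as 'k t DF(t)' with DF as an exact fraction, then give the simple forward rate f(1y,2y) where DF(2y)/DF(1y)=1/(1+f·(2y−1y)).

step 1 [1y] zero: DF = P = 1939/2000 ≈ 0.969500
step 2 [2y] zero: DF = P = 9341/10000 ≈ 0.934100

1 1 1939/2000
2 2 9341/10000
f(1y,2y) = ((1939/2000)/(9341/10000) − 1)/(1) = 354/9341 ≈ 3.7897%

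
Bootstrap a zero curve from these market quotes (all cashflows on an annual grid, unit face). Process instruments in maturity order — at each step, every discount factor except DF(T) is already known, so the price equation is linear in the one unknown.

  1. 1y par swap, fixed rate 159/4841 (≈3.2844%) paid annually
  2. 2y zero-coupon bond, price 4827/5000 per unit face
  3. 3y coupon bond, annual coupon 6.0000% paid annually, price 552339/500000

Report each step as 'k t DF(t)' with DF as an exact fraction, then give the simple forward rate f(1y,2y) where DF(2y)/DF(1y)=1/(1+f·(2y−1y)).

step 1 [1y] swap r/1=159/4841: DF=(1 − 159/4841·(0))/(1+159/4841) = 4841/5000 ≈ 0.968200
step 2 [2y] zero: DF = P = 4827/5000 ≈ 0.965400
step 3 [3y] bond c/1=3/50: DF=(552339/500000 − 3/50·(0.968200+0.965400))/(1+3/50) = 9327/10000 ≈ 0.932700

1 1 4841/5000
2 2 4827/5000
3 3 9327/10000
f(1y,2y) = ((4841/5000)/(4827/5000) − 1)/(1) = 14/4827 ≈ 0.2900%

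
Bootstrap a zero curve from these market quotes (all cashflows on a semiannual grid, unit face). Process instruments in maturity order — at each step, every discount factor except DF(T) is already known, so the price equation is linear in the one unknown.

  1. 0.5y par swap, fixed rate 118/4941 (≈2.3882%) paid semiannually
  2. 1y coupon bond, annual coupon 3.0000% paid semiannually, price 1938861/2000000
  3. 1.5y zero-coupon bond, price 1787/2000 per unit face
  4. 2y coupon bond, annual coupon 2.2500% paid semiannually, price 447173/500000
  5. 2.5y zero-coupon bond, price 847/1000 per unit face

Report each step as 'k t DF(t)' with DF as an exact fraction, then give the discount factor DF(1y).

1 1/2 4941/5000
2 1 1881/2000
3 3/2 1787/2000
4 2 853/1000
5 5/2 847/1000
DF(1y) = 1881/2000 ≈ 0.940500

step 1 [0.5y] swap r/2=59/4941: DF=(1 − 59/4941·(0))/(1+59/4941) = 4941/5000 ≈ 0.988200
step 2 [1y] bond c/2=3/200: DF=(1938861/2000000 − 3/200·(0.988200))/(1+3/200) = 1881/2000 ≈ 0.940500
step 3 [1.5y] zero: DF = P = 1787/2000 ≈ 0.893500
step 4 [2y] bond c/2=9/800: DF=(447173/500000 − 9/800·(0.988200+0.940500+0.893500))/(1+9/800) = 853/1000 ≈ 0.853000
step 5 [2.5y] zero: DF = P = 847/1000 ≈ 0.847000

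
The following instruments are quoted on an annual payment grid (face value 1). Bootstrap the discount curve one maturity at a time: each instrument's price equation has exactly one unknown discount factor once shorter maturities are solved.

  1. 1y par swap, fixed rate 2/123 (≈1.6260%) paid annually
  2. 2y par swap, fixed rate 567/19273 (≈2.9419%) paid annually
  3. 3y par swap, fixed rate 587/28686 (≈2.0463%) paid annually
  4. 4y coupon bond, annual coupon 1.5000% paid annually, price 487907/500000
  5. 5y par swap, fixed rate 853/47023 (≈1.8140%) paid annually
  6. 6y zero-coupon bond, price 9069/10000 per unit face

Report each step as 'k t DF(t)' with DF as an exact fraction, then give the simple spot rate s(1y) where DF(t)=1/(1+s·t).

step 1 [1y] swap r/1=2/123: DF=(1 − 2/123·(0))/(1+2/123) = 123/125 ≈ 0.984000
step 2 [2y] swap r/1=567/19273: DF=(1 − 567/19273·(0.984000))/(1+567/19273) = 9433/10000 ≈ 0.943300
step 3 [3y] swap r/1=587/28686: DF=(1 − 587/28686·(0.984000+0.943300))/(1+587/28686) = 9413/10000 ≈ 0.941300
step 4 [4y] bond c/1=3/200: DF=(487907/500000 − 3/200·(0.984000+0.943300+0.941300))/(1+3/200) = 919/1000 ≈ 0.919000
step 5 [5y] swap r/1=853/47023: DF=(1 − 853/47023·(0.984000+0.943300+0.941300+0.919000))/(1+853/47023) = 9147/10000 ≈ 0.914700
step 6 [6y] zero: DF = P = 9069/10000 ≈ 0.906900

1 1 123/125
2 2 9433/10000
3 3 9413/10000
4 4 919/1000
5 5 9147/10000
6 6 9069/10000
s(1y) = (1/(123/125) − 1)/(1) = 2/123 ≈ 1.6260%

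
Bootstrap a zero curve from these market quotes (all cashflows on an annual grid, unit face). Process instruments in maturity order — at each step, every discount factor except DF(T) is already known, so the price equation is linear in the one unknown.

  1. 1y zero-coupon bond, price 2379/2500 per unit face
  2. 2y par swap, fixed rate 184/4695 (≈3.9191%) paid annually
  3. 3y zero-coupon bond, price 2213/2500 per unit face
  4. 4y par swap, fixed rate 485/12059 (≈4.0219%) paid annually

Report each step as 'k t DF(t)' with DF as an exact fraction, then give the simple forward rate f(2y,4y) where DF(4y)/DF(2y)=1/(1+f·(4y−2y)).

1 1 2379/2500
2 2 579/625
3 3 2213/2500
4 4 1709/2000
f(2y,4y) = ((579/625)/(1709/2000) − 1)/(2) = 719/17090 ≈ 4.2071%

step 1 [1y] zero: DF = P = 2379/2500 ≈ 0.951600
step 2 [2y] swap r/1=184/4695: DF=(1 − 184/4695·(0.951600))/(1+184/4695) = 579/625 ≈ 0.926400
step 3 [3y] zero: DF = P = 2213/2500 ≈ 0.885200
step 4 [4y] swap r/1=485/12059: DF=(1 − 485/12059·(0.951600+0.926400+0.885200))/(1+485/12059) = 1709/2000 ≈ 0.854500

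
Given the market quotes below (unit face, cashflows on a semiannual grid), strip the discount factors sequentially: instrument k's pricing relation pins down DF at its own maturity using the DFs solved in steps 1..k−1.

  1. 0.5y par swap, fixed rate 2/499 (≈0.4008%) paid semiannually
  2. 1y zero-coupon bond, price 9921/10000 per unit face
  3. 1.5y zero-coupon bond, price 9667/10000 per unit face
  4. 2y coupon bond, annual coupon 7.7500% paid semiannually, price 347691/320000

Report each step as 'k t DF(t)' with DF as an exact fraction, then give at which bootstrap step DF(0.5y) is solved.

step 1 [0.5y] swap r/2=1/499: DF=(1 − 1/499·(0))/(1+1/499) = 499/500 ≈ 0.998000
step 2 [1y] zero: DF = P = 9921/10000 ≈ 0.992100
step 3 [1.5y] zero: DF = P = 9667/10000 ≈ 0.966700
step 4 [2y] bond c/2=31/800: DF=(347691/320000 − 31/800·(0.998000+0.992100+0.966700))/(1+31/800) = 9357/10000 ≈ 0.935700

1 1/2 499/500
2 1 9921/10000
3 3/2 9667/10000
4 2 9357/10000
DF(0.5y) is solved at step 1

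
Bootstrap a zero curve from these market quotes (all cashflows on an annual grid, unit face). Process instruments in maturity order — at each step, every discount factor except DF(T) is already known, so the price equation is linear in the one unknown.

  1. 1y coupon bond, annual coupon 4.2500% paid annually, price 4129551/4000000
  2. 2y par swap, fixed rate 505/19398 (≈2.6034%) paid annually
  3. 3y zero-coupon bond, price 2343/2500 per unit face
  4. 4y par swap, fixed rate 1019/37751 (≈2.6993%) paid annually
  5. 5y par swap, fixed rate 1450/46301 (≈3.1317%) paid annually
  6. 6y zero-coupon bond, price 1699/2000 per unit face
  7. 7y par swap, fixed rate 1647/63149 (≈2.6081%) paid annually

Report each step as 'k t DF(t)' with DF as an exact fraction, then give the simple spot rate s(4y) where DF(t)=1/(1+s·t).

1 1 9903/10000
2 2 1899/2000
3 3 2343/2500
4 4 8981/10000
5 5 171/200
6 6 1699/2000
7 7 8353/10000
s(4y) = (1/(8981/10000) − 1)/(4) = 1019/35924 ≈ 2.8365%

step 1 [1y] bond c/1=17/400: DF=(4129551/4000000 − 17/400·(0))/(1+17/400) = 9903/10000 ≈ 0.990300
step 2 [2y] swap r/1=505/19398: DF=(1 − 505/19398·(0.990300))/(1+505/19398) = 1899/2000 ≈ 0.949500
step 3 [3y] zero: DF = P = 2343/2500 ≈ 0.937200
step 4 [4y] swap r/1=1019/37751: DF=(1 − 1019/37751·(0.990300+0.949500+0.937200))/(1+1019/37751) = 8981/10000 ≈ 0.898100
step 5 [5y] swap r/1=1450/46301: DF=(1 − 1450/46301·(0.990300+0.949500+0.937200+0.898100))/(1+1450/46301) = 171/200 ≈ 0.855000
step 6 [6y] zero: DF = P = 1699/2000 ≈ 0.849500
step 7 [7y] swap r/1=1647/63149: DF=(1 − 1647/63149·(0.990300+0.949500+0.937200+0.898100+0.855000+0.849500))/(1+1647/63149) = 8353/10000 ≈ 0.835300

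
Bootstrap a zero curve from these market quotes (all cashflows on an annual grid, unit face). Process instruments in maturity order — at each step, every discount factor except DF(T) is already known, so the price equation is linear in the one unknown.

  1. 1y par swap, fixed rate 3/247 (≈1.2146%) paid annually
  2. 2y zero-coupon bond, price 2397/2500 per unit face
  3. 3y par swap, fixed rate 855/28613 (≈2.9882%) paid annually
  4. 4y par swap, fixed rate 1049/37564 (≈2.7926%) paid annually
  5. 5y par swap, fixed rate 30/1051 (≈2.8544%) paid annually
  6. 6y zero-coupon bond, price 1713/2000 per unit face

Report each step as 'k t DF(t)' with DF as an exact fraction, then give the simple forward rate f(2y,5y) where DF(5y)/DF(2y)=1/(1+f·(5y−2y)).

1 1 247/250
2 2 2397/2500
3 3 1829/2000
4 4 8951/10000
5 5 217/250
6 6 1713/2000
f(2y,5y) = ((2397/2500)/(217/250) − 1)/(3) = 227/6510 ≈ 3.4869%

step 1 [1y] swap r/1=3/247: DF=(1 − 3/247·(0))/(1+3/247) = 247/250 ≈ 0.988000
step 2 [2y] zero: DF = P = 2397/2500 ≈ 0.958800
step 3 [3y] swap r/1=855/28613: DF=(1 − 855/28613·(0.988000+0.958800))/(1+855/28613) = 1829/2000 ≈ 0.914500
step 4 [4y] swap r/1=1049/37564: DF=(1 − 1049/37564·(0.988000+0.958800+0.914500))/(1+1049/37564) = 8951/10000 ≈ 0.895100
step 5 [5y] swap r/1=30/1051: DF=(1 − 30/1051·(0.988000+0.958800+0.914500+0.895100))/(1+30/1051) = 217/250 ≈ 0.868000
step 6 [6y] zero: DF = P = 1713/2000 ≈ 0.856500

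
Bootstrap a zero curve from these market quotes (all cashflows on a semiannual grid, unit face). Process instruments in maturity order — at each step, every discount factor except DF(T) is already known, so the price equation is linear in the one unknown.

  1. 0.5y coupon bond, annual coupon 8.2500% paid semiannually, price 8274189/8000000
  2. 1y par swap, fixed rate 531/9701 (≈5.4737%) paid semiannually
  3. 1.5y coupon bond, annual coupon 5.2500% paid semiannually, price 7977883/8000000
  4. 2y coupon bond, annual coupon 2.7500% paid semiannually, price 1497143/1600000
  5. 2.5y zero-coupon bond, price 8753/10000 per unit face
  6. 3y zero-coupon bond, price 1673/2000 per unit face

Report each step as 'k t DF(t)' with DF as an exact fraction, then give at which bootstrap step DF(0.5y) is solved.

step 1 [0.5y] bond c/2=33/800: DF=(8274189/8000000 − 33/800·(0))/(1+33/800) = 9933/10000 ≈ 0.993300
step 2 [1y] swap r/2=531/19402: DF=(1 − 531/19402·(0.993300))/(1+531/19402) = 9469/10000 ≈ 0.946900
step 3 [1.5y] bond c/2=21/800: DF=(7977883/8000000 − 21/800·(0.993300+0.946900))/(1+21/800) = 9221/10000 ≈ 0.922100
step 4 [2y] bond c/2=11/800: DF=(1497143/1600000 − 11/800·(0.993300+0.946900+0.922100))/(1+11/800) = 4421/5000 ≈ 0.884200
step 5 [2.5y] zero: DF = P = 8753/10000 ≈ 0.875300
step 6 [3y] zero: DF = P = 1673/2000 ≈ 0.836500

1 1/2 9933/10000
2 1 9469/10000
3 3/2 9221/10000
4 2 4421/5000
5 5/2 8753/10000
6 3 1673/2000
DF(0.5y) is solved at step 1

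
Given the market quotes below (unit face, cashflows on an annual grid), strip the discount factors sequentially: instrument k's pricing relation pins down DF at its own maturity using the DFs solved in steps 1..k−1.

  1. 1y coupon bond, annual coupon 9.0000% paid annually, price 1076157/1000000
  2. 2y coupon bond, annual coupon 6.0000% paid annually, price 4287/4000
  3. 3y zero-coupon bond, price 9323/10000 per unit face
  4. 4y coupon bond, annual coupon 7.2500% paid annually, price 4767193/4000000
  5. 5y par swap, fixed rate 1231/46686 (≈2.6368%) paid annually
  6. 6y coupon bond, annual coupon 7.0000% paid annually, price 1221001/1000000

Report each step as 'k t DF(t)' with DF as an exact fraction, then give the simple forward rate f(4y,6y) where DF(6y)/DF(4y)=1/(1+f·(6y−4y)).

1 1 9873/10000
2 2 597/625
3 3 9323/10000
4 4 9169/10000
5 5 8769/10000
6 6 8357/10000
f(4y,6y) = ((9169/10000)/(8357/10000) − 1)/(2) = 406/8357 ≈ 4.8582%

step 1 [1y] bond c/1=9/100: DF=(1076157/1000000 − 9/100·(0))/(1+9/100) = 9873/10000 ≈ 0.987300
step 2 [2y] bond c/1=3/50: DF=(4287/4000 − 3/50·(0.987300))/(1+3/50) = 597/625 ≈ 0.955200
step 3 [3y] zero: DF = P = 9323/10000 ≈ 0.932300
step 4 [4y] bond c/1=29/400: DF=(4767193/4000000 − 29/400·(0.987300+0.955200+0.932300))/(1+29/400) = 9169/10000 ≈ 0.916900
step 5 [5y] swap r/1=1231/46686: DF=(1 − 1231/46686·(0.987300+0.955200+0.932300+0.916900))/(1+1231/46686) = 8769/10000 ≈ 0.876900
step 6 [6y] bond c/1=7/100: DF=(1221001/1000000 − 7/100·(0.987300+0.955200+0.932300+0.916900+0.876900))/(1+7/100) = 8357/10000 ≈ 0.835700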